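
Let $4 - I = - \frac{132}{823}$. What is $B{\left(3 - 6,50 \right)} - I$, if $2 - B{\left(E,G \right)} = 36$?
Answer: $- \frac{31406}{823} \approx -38.16$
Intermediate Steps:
$I = \frac{3424}{823}$ ($I = 4 - - \frac{132}{823} = 4 + \frac{132}{823} = \frac{3424}{823} \approx 4.1604$)
$B{\left(E,G \right)} = -34$ ($B{\left(E,G \right)} = 2 - 36 = -34$)
$B{\left(3 - 6,50 \right)} - I = -34 - \frac{3424}{823} = - \frac{31406}{823}$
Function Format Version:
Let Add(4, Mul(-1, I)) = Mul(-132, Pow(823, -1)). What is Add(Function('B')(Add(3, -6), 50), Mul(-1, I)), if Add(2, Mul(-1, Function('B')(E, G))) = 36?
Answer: Rational(-31406, 823) ≈ -38.160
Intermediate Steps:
I = Rational(3424, 823) (I = Add(4, Mul(-1, Mul(-132, Pow(823, -1)))) = Add(4, Mul(-1, Mul(-132, Rational(1, 823)))) = Add(4, Mul(-1, Rational(-132, 823))) = Add(4, Rational(132, 823)) = Rational(3424, 823) ≈ 4.1604)
Function('B')(E, G) = -34 (Function('B')(E, G) = Add(2, Mul(-1, 36)) = Add(2, -36) = -34)
Add(Function('B')(Add(3, -6), 50), Mul(-1, I)) = Add(-34, Mul(-1, Rational(3424, 823))) = Add(-34, Rational(-3424, 823)) = Rational(-31406, 823)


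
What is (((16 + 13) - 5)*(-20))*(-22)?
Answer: 10560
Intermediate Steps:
(((16 + 13) - 5)*(-20))*(-22) = ((29 - 5)*(-20))*(-22) = (24*(-20))*(-22) = -480*(-22) = 10560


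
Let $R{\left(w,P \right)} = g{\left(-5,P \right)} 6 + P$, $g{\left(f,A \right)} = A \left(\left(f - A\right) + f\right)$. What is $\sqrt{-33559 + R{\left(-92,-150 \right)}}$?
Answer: $i \sqrt{159709} \approx 399.64 i$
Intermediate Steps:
$g{\left(f,A \right)} = A \left(- A + 2 f\right)$
$R{\left(w,P \right)} = P + 6 P \left(-10 - P\right)$ ($R{\left(w,P \right)} = P \left(- P + 2 \left(-5\right)\right) 6 + P = P \left(- P - 10\right) 6 + P = P \left(-10 - P\right) 6 + P = 6 P \left(-10 - P\right) + P = P + 6 P \left(-10 - P\right)$)
$\sqrt{-33559 + R{\left(-92,-150 \right)}} = \sqrt{-33559 - 150 \left(-59 - -900\right)} = \sqrt{-33559 - 150 \left(-59 + 900\right)} = \sqrt{-33559 - 126150} = \sqrt{-159709} = i \sqrt{159709}$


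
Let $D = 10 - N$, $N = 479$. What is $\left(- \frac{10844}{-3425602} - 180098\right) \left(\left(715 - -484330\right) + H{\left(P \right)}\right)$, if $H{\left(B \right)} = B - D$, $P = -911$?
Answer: $- \frac{149486470706316828}{1712801} \approx -8.7276 \cdot 10^{10}$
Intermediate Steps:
$D = -469$ ($D = 10 - 479 = -469$)
$H{\left(B \right)} = 469 + B$ ($H{\left(B \right)} = B - -469 = B + 469 = 469 + B$)
$\left(- \frac{10844}{-3425602} - 180098\right) \left(\left(715 - -484330\right) + H{\left(P \right)}\right) = \left(- \frac{10844}{-3425602} - 180098\right) \left(\left(715 - -484330\right) + \left(469 - 911\right)\right) = \left(\left(-10844\right) \left(- \frac{1}{3425602}\right) - 180098\right) \left(\left(715 + 484330\right) - 442\right) = \left(\frac{5422}{1712801} - 180098\right) \left(485045 - 442\right) = \left(- \frac{308472029076}{1712801}\right) 484603 = - \frac{149486470706316828}{1712801}$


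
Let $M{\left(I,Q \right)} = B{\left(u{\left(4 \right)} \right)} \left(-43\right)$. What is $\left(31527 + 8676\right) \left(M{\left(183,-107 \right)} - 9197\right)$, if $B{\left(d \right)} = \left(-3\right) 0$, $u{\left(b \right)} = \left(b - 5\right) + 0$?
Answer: $-369746991$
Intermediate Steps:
$u{\left(b \right)} = -5 + b$ ($u{\left(b \right)} = \left(-5 + b\right) + 0 = -5 + b$)
$B{\left(d \right)} = 0$
$M{\left(I,Q \right)} = 0$ ($M{\left(I,Q \right)} = 0 \left(-43\right) = 0$)
$\left(31527 + 8676\right) \left(M{\left(183,-107 \right)} - 9197\right) = \left(31527 + 8676\right) \left(0 - 9197\right) = 40203 \left(-9197\right) = -369746991$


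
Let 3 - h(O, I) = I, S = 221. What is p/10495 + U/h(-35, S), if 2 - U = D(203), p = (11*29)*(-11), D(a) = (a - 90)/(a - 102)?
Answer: -78195217/231078910 ≈ -0.33839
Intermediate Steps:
h(O, I) = 3 - I
D(a) = (-90 + a)/(-102 + a)
p = -3509 (p = 319*(-11) = -3509)
U = 89/101 (U = 2 - (-90 + 203)/(-102 + 203) = 2 - 113/101 = 89/101 ≈ 0.88119)
p/10495 + U/h(-35, S) = -3509/10495 + 89/(101*(3 - 1*221)) = -3509*1/10495 + 89/(101*(3 - 221)) = -3509/10495 + (89/101)/(-218) = -3509/10495 + (89/101)*(-1/218) = -3509/10495 - 89/22018 = -78195217/231078910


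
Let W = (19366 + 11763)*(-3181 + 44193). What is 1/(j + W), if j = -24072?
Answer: 1/1276638476 ≈ 7.8331e-10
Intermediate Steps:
W = 1276662548 (W = 31129*41012 = 1276662548)
1/(j + W) = 1/(-24072 + 1276662548) = 1/1276638476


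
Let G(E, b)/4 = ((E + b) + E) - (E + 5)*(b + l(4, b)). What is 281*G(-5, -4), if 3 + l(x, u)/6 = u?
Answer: -15736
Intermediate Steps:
l(x, u) = -18 + 6*u
G(E, b) = 4*b + 8*E - 4*(-18 + 7*b)*(5 + E) (G(E, b) = 4*(((E + b) + E) - (E + 5)*(b + (-18 + 6*b))) = 4*((b + 2*E) - (5 + E)*(-18 + 7*b)) = 4*((b + 2*E) - (-18 + 7*b)*(5 + E)) = 4*(b + 2*E - (-18 + 7*b)*(5 + E)) = 4*b + 8*E - 4*(-18 + 7*b)*(5 + E))
281*G(-5, -4) = 281*(360 - 136*(-4) + 80*(-5) - 28*(-5)*(-4)) = 281*(360 + 544 - 400 - 560) = 281*(-56) = -15736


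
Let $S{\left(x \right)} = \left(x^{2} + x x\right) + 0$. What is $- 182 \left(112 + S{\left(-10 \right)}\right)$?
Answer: $-56784$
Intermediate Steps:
$S{\left(x \right)} = 2 x^{2}$ ($S{\left(x \right)} = \left(x^{2} + x^{2}\right) + 0 = 2 x^{2} + 0 = 2 x^{2}$)
$- 182 \left(112 + S{\left(-10 \right)}\right) = - 182 \left(112 + 2 \left(-10\right)^{2}\right) = - 182 \left(112 + 2 \cdot 100\right) = - 182 \left(112 + 200\right) = \left(-182\right) 312 = -56784$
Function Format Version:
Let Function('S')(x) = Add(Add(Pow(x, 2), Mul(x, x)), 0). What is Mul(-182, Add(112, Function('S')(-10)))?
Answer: -56784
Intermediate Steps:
Function('S')(x) = Mul(2, Pow(x, 2)) (Function('S')(x) = Add(Add(Pow(x, 2), Pow(x, 2)), 0) = Add(Mul(2, Pow(x, 2)), 0) = Mul(2, Pow(x, 2)))
Mul(-182, Add(112, Function('S')(-10))) = Mul(-182, Add(112, Mul(2, Pow(-10, 2)))) = Mul(-182, Add(112, Mul(2, 100))) = Mul(-182, Add(112, 200)) = Mul(-182, 312) = -56784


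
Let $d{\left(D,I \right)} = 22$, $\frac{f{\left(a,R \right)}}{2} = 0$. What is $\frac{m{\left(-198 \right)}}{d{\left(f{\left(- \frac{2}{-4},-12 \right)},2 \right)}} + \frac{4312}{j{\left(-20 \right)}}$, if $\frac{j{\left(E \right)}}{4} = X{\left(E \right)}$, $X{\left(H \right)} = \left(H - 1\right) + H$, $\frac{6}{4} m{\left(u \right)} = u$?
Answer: $- \frac{1324}{41} \approx -32.293$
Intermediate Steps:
$m{\left(u \right)} = \frac{2 u}{3}$
$f{\left(a,R \right)} = 0$ ($f{\left(a,R \right)} = 2 \cdot 0 = 0$)
$X{\left(H \right)} = -1 + 2 H$ ($X{\left(H \right)} = \left(-1 + H\right) + H = -1 + 2 H$)
$j{\left(E \right)} = -4 + 8 E$ ($j{\left(E \right)} = 4 \left(-1 + 2 E\right) = -4 + 8 E$)
$\frac{m{\left(-198 \right)}}{d{\left(f{\left(- \frac{2}{-4},-12 \right)},2 \right)}} + \frac{4312}{j{\left(-20 \right)}} = \frac{\frac{2}{3} \left(-198\right)}{22} + \frac{4312}{-4 + 8 \left(-20\right)} = \left(-132\right) \frac{1}{22} + \frac{4312}{-4 - 160} = -6 + \frac{4312}{-164} = -6 + 4312 \left(- \frac{1}{164}\right) = -6 - \frac{1078}{41} = - \frac{1324}{41}$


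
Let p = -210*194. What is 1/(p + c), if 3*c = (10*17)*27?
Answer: -1/39210 ≈ -2.5504e-5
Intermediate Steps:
p = -40740
c = 1530 (c = ((10*17)*27)/3 = (170*27)/3 = (1/3)*4590 = 1530)
1/(p + c) = 1/(-40740 + 1530) = 1/(-39210) = -1/39210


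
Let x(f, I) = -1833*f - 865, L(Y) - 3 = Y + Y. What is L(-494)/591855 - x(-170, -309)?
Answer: -36783196592/118371 ≈ -3.1075e+5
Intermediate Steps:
L(Y) = 3 + 2*Y (L(Y) = 3 + (Y + Y) = 3 + 2*Y)
x(f, I) = -865 - 1833*f
L(-494)/591855 - x(-170, -309) = (3 + 2*(-494))/591855 - (-865 - 1833*(-170)) = (3 - 988)*(1/591855) - (-865 + 311610) = -985*1/591855 - 1*310745 = -197/118371 - 310745 = -36783196592/118371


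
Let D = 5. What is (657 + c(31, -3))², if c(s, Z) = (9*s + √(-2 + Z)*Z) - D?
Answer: 866716 - 5586*I*√5 ≈ 8.6672e+5 - 12491.0*I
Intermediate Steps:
c(s, Z) = -5 + 9*s + Z*√(-2 + Z) (c(s, Z) = (9*s + √(-2 + Z)*Z) - 1*5 = (9*s + Z*√(-2 + Z)) - 5 = -5 + 9*s + Z*√(-2 + Z))
(657 + c(31, -3))² = (657 + (-5 + 9*31 - 3*√(-2 - 3)))² = (657 + (-5 + 279 - 3*I*√5))² = (657 + (274 - 3*I*√5))² = (931 - 3*I*√5)²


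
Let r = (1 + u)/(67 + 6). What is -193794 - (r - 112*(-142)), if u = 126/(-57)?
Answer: -290851103/1387 ≈ -2.0970e+5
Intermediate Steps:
u = -42/19 (u = 126*(-1/57) = -42/19 ≈ -2.2105)
r = -23/1387 (r = (1 - 42/19)/(67 + 6) = -23/19/73 = -23/19*1/73 = -23/1387 ≈ -0.016583)
-193794 - (r - 112*(-142)) = -193794 - (-23/1387 - 112*(-142)) = -193794 - (-23/1387 + 15904) = -193794 - 1*22058825/1387 = -193794 - 22058825/1387 = -290851103/1387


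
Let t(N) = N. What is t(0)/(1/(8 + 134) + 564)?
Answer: 0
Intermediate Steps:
t(0)/(1/(8 + 134) + 564) = 0/(1/(8 + 134) + 564) = 0/(1/142 + 564) = 0/(80089/142) = (142/80089)*0 = 0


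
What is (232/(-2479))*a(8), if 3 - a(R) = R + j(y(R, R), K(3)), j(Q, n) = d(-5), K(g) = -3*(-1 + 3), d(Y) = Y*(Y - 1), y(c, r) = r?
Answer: 8120/2479 ≈ 3.2755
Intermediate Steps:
d(Y) = Y*(-1 + Y)
K(g) = -6 (K(g) = -3*2 = -6)
j(Q, n) = 30 (j(Q, n) = -5*(-1 - 5) = -5*(-6) = 30)
a(R) = -27 - R (a(R) = 3 - (R + 30) = 3 - (30 + R) = 3 + (-30 - R) = -27 - R)
(232/(-2479))*a(8) = (232/(-2479))*(-27 - 1*8) = (232*(-1/2479))*(-27 - 8) = -232/2479*(-35) = 8120/2479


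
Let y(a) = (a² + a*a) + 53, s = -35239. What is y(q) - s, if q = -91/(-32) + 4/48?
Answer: 162704497/4608 ≈ 35309.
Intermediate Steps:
q = 281/96 (q = -91*(-1/32) + 4*(1/48) = 91/32 + 1/12 = 281/96 ≈ 2.9271)
y(a) = 53 + 2*a² (y(a) = (a² + a²) + 53 = 2*a² + 53 = 53 + 2*a²)
y(q) - s = (53 + 2*(281/96)²) - 1*(-35239) = (53 + 2*(78961/9216)) + 35239 = (53 + 78961/4608) + 35239 = 323185/4608 + 35239 = 162704497/4608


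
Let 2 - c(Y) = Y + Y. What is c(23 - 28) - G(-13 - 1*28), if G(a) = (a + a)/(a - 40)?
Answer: 890/81 ≈ 10.988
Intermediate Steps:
G(a) = 2*a/(-40 + a) (G(a) = (2*a)/(-40 + a) = 2*a/(-40 + a))
c(Y) = 2 - 2*Y (c(Y) = 2 - (Y + Y) = 2 - 2*Y)
c(23 - 28) - G(-13 - 1*28) = (2 - 2*(23 - 28)) - 2*(-13 - 1*28)/(-40 + (-13 - 1*28)) = (2 - 2*(-5)) - 2*(-13 - 28)/(-40 + (-13 - 28)) = (2 + 10) - 2*(-41)/(-40 - 41) = 12 - 2*(-41)/(-81) = 12 - 2*(-41)*(-1)/81 = 12 - 1*82/81 = 12 - 82/81 = 890/81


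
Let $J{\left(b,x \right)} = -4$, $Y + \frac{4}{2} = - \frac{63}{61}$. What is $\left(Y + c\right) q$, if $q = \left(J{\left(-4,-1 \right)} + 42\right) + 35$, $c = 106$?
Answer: $\frac{458513}{61} \approx 7516.6$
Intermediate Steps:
$Y = - \frac{185}{61}$ ($Y = -2 - \frac{63}{61} = - \frac{185}{61} \approx -3.0328$)
$q = 73$ ($q = \left(-4 + 42\right) + 35 = 38 + 35 = 73$)
$\left(Y + c\right) q = \left(- \frac{185}{61} + 106\right) 73 = \frac{6281}{61} \cdot 73 = \frac{458513}{61}$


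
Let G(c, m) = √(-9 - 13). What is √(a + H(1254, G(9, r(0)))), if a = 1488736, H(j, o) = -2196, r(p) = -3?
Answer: 2*√371635 ≈ 1219.2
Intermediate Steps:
G(c, m) = I*√22 (G(c, m) = √(-22) = I*√22)
√(a + H(1254, G(9, r(0)))) = √(1488736 - 2196) = √1486540 = 2*√371635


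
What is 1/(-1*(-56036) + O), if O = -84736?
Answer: -1/28700 ≈ -3.4843e-5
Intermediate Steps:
1/(-1*(-56036) + O) = 1/(-1*(-56036) - 84736) = 1/(56036 - 84736) = 1/(-28700) = -1/28700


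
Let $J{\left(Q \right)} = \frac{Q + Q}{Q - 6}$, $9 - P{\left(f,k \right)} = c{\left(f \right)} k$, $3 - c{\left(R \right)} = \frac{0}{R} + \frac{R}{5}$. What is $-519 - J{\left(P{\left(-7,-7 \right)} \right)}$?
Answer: $- \frac{88109}{169} \approx -521.36$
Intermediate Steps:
$c{\left(R \right)} = 3 - \frac{R}{5}$ ($c{\left(R \right)} = 3 - \left(\frac{0}{R} + \frac{R}{5}\right) = 3 - \left(0 + R \frac{1}{5}\right) = 3 - \left(0 + \frac{R}{5}\right) = 3 - \frac{R}{5}$)
$P{\left(f,k \right)} = 9 - k \left(3 - \frac{f}{5}\right)$ ($P{\left(f,k \right)} = 9 - \left(3 - \frac{f}{5}\right) k = 9 - k \left(3 - \frac{f}{5}\right)$)
$J{\left(Q \right)} = \frac{2 Q}{-6 + Q}$
$-519 - J{\left(P{\left(-7,-7 \right)} \right)} = -519 - \frac{2 \left(9 + \frac{1}{5} \left(-7\right) \left(-15 - 7\right)\right)}{-6 + \left(9 + \frac{1}{5} \left(-7\right) \left(-15 - 7\right)\right)} = -519 - \frac{2 \left(9 + \frac{1}{5} \left(-7\right) \left(-22\right)\right)}{-6 + \left(9 + \frac{1}{5} \left(-7\right) \left(-22\right)\right)} = -519 - \frac{2 \left(9 + \frac{154}{5}\right)}{-6 + \left(9 + \frac{154}{5}\right)} = -519 - 2 \cdot \frac{199}{5} \frac{1}{-6 + \frac{199}{5}} = -519 - 2 \cdot \frac{199}{5} \frac{1}{\frac{169}{5}} = -519 - 2 \cdot \frac{199}{5} \cdot \frac{5}{169} = -519 - \frac{398}{169} = - \frac{88109}{169}$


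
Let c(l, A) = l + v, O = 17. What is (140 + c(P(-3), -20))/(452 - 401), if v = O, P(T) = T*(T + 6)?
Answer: 148/51 ≈ 2.9020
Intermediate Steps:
P(T) = T*(6 + T)
v = 17
c(l, A) = 17 + l (c(l, A) = l + 17 = 17 + l)
(140 + c(P(-3), -20))/(452 - 401) = (140 + (17 - 3*(6 - 3)))/(452 - 401) = (140 + (17 - 3*3))/51 = (140 + (17 - 9))*(1/51) = (140 + 8)*(1/51) = 148*(1/51) = 148/51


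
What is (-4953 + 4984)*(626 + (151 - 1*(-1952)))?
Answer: 84599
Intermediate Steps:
(-4953 + 4984)*(626 + (151 - 1*(-1952))) = 31*(626 + (151 + 1952)) = 31*(626 + 2103) = 31*2729 = 84599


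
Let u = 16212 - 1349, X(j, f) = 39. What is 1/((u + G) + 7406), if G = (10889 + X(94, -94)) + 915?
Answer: 1/34112 ≈ 2.9315e-5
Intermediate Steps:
G = 11843 (G = (10889 + 39) + 915 = 10928 + 915 = 11843)
u = 14863
1/((u + G) + 7406) = 1/((14863 + 11843) + 7406) = 1/(26706 + 7406) = 1/34112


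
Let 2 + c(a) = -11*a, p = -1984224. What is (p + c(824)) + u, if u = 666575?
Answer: -1326715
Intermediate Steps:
c(a) = -2 - 11*a
(p + c(824)) + u = (-1984224 + (-2 - 11*824)) + 666575 = (-1984224 + (-2 - 9064)) + 666575 = (-1984224 - 9066) + 666575 = -1993290 + 666575 = -1326715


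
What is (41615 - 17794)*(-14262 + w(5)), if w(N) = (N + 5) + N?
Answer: -339377787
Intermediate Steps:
w(N) = 5 + 2*N (w(N) = (5 + N) + N = 5 + 2*N)
(41615 - 17794)*(-14262 + w(5)) = (41615 - 17794)*(-14262 + (5 + 2*5)) = 23821*(-14262 + (5 + 10)) = 23821*(-14262 + 15) = 23821*(-14247) = -339377787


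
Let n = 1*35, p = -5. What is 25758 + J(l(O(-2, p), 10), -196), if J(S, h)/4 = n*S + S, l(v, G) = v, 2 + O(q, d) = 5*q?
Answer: 24030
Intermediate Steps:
O(q, d) = -2 + 5*q
n = 35
J(S, h) = 144*S (J(S, h) = 4*(35*S + S) = 4*(36*S) = 144*S)
25758 + J(l(O(-2, p), 10), -196) = 25758 + 144*(-2 + 5*(-2)) = 25758 + 144*(-2 - 10) = 25758 + 144*(-12) = 25758 - 1728 = 24030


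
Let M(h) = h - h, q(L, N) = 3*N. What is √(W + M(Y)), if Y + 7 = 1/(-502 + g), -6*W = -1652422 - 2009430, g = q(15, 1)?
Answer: √5492778/3 ≈ 781.22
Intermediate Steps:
g = 3 (g = 3*1 = 3)
W = 1830926/3 (W = -(-1652422 - 2009430)/6 = -⅙*(-3661852) = 1830926/3 ≈ 6.1031e+5)
Y = -3494/499 (Y = -7 + 1/(-502 + 3) = -7 + 1/(-499) = -7 - 1/499 = -3494/499 ≈ -7.0020)
M(h) = 0
√(W + M(Y)) = √(1830926/3 + 0) = √(1830926/3) = √5492778/3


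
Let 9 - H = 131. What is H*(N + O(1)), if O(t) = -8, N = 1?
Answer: 854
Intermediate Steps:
H = -122 (H = 9 - 1*131 = 9 - 131 = -122)
H*(N + O(1)) = -122*(1 - 8) = -122*(-7) = 854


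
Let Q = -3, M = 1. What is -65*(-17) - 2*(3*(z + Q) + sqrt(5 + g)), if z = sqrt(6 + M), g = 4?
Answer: 1117 - 6*sqrt(7) ≈ 1101.1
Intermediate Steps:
z = sqrt(7) (z = sqrt(6 + 1) = sqrt(7) ≈ 2.6458)
-65*(-17) - 2*(3*(z + Q) + sqrt(5 + g)) = -65*(-17) - 2*(3*(sqrt(7) - 3) + sqrt(5 + 4)) = 1105 - 2*(3*(-3 + sqrt(7)) + sqrt(9)) = 1105 - 2*((-9 + 3*sqrt(7)) + 3) = 1105 - 2*(-6 + 3*sqrt(7)) = 1105 + (12 - 6*sqrt(7)) = 1117 - 6*sqrt(7)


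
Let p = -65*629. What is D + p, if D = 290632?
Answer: 249747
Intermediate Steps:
p = -40885
D + p = 290632 - 40885 = 249747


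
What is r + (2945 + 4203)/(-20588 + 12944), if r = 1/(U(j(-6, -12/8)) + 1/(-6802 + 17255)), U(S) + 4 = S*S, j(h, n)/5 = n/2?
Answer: -895939645/1072038513 ≈ -0.83573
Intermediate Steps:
j(h, n) = 5*n/2 (j(h, n) = 5*(n/2) = 5*n/2)
U(S) = -4 + S² (U(S) = -4 + S*S = -4 + S²)
r = 167248/1682949 (r = 1/((-4 + (5*(-12/8)/2)²) + 1/(-6802 + 17255)) = 1/((-4 + (5*(-12*⅛)/2)²) + 1/10453) = 1/((-4 + ((5/2)*(-3/2))²) + 1/10453) = 1/((-4 + (-15/4)²) + 1/10453) = 1/((-4 + 225/16) + 1/10453) = 1/(161/16 + 1/10453) = 1/(1682949/167248) = 167248/1682949 ≈ 0.099378)
r + (2945 + 4203)/(-20588 + 12944) = 167248/1682949 + (2945 + 4203)/(-20588 + 12944) = 167248/1682949 + 7148/(-7644) = 167248/1682949 + 7148*(-1/7644) = 167248/1682949 - 1787/1911 = -895939645/1072038513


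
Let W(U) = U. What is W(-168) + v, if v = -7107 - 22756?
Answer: -30031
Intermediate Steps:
v = -29863
W(-168) + v = -168 - 29863 = -30031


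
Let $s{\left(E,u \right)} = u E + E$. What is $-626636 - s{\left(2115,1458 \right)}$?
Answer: $-3712421$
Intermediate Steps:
$s{\left(E,u \right)} = E + E u$ ($s{\left(E,u \right)} = E u + E = E + E u$)
$-626636 - s{\left(2115,1458 \right)} = -626636 - 2115 \left(1 + 1458\right) = -626636 - 2115 \cdot 1459 = -626636 - 3085785 = -3712421$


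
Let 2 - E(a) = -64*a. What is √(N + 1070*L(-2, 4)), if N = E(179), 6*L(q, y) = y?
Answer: √109542/3 ≈ 110.32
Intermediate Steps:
L(q, y) = y/6
E(a) = 2 + 64*a (E(a) = 2 - (-64)*a = 2 + 64*a)
N = 11458 (N = 2 + 64*179 = 2 + 11456 = 11458)
√(N + 1070*L(-2, 4)) = √(11458 + 1070*((⅙)*4)) = √(11458 + 1070*(⅔)) = √(11458 + 2140/3) = √(36514/3) = √109542/3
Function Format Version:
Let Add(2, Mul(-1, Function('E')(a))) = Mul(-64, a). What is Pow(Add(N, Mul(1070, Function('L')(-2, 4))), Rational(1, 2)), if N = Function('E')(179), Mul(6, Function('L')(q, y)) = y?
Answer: Mul(Rational(1, 3), Pow(109542, Rational(1, 2))) ≈ 110.32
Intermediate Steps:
Function('L')(q, y) = Mul(Rational(1, 6), y)
Function('E')(a) = Add(2, Mul(64, a)) (Function('E')(a) = Add(2, Mul(-1, Mul(-64, a))) = Add(2, Mul(64, a)))
N = 11458 (N = Add(2, Mul(64, 179)) = Add(2, 11456) = 11458)
Pow(Add(N, Mul(1070, Function('L')(-2, 4))), Rational(1, 2)) = Pow(Add(11458, Mul(1070, Mul(Rational(1, 6), 4))), Rational(1, 2)) = Pow(Add(11458, Mul(1070, Rational(2, 3))), Rational(1, 2)) = Pow(Add(11458, Rational(2140, 3)), Rational(1, 2)) = Pow(Rational(36514, 3), Rational(1, 2)) = Mul(Rational(1, 3), Pow(109542, Rational(1, 2)))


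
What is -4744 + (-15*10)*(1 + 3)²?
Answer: -7144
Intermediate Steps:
-4744 + (-15*10)*(1 + 3)² = -4744 - 150*4² = -4744 - 150*16 = -4744 - 2400 = -7144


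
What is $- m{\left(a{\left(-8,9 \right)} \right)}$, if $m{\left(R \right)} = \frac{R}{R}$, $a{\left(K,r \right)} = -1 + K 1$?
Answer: $-1$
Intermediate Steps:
$a{\left(K,r \right)} = -1 + K$
$m{\left(R \right)} = 1$
$- m{\left(a{\left(-8,9 \right)} \right)} = \left(-1\right) 1 = -1$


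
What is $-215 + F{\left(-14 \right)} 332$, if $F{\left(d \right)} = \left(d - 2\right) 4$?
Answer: $-21463$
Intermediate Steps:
$F{\left(d \right)} = -8 + 4 d$ ($F{\left(d \right)} = \left(-2 + d\right) 4 = -8 + 4 d$)
$-215 + F{\left(-14 \right)} 332 = -215 + \left(-8 + 4 \left(-14\right)\right) 332 = -215 + \left(-8 - 56\right) 332 = -215 - 21248 = -21463$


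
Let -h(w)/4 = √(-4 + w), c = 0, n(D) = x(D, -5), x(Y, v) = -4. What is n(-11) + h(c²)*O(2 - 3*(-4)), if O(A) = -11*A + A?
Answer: -4 + 1120*I ≈ -4.0 + 1120.0*I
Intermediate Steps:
n(D) = -4
O(A) = -10*A
h(w) = -4*√(-4 + w)
n(-11) + h(c²)*O(2 - 3*(-4)) = -4 + (-4*√(-4 + 0²))*(-10*(2 - 3*(-4))) = -4 + (-4*√(-4 + 0))*(-10*(2 + 12)) = -4 + (-8*I)*(-10*14) = -4 - 8*I*(-140) = -4 + 1120*I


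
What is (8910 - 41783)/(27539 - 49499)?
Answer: 32873/21960 ≈ 1.4969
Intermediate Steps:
(8910 - 41783)/(27539 - 49499) = -32873/(-21960) = -32873*(-1/21960) = 32873/21960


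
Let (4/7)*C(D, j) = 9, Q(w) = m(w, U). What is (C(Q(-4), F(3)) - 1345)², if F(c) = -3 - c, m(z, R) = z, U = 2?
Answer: 28270489/16 ≈ 1.7669e+6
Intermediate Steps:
Q(w) = w
C(D, j) = 63/4 (C(D, j) = (7/4)*9 = 63/4)
(C(Q(-4), F(3)) - 1345)² = (63/4 - 1345)² = (-5317/4)² = 28270489/16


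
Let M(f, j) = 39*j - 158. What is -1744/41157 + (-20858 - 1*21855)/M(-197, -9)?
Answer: 1757051245/20948913 ≈ 83.873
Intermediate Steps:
M(f, j) = -158 + 39*j
-1744/41157 + (-20858 - 1*21855)/M(-197, -9) = -1744/41157 + (-20858 - 1*21855)/(-158 + 39*(-9)) = -1744*1/41157 + (-20858 - 21855)/(-158 - 351) = -1744/41157 - 42713/(-509) = -1744/41157 - 42713*(-1/509) = -1744/41157 + 42713/509 = 1757051245/20948913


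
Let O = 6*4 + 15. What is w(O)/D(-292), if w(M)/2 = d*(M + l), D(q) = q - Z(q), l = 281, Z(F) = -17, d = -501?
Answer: 64128/55 ≈ 1166.0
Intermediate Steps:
D(q) = 17 + q (D(q) = q - 1*(-17) = q + 17 = 17 + q)
O = 39 (O = 24 + 15 = 39)
w(M) = -281562 - 1002*M (w(M) = 2*(-501*(M + 281)) = 2*(-501*(281 + M)) = 2*(-140781 - 501*M) = -281562 - 1002*M)
w(O)/D(-292) = (-281562 - 1002*39)/(17 - 292) = (-281562 - 39078)/(-275) = -320640*(-1/275) = 64128/55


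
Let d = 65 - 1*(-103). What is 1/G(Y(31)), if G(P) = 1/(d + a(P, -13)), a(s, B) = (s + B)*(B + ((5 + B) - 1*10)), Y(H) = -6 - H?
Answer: 1718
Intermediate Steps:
d = 168 (d = 65 + 103 = 168)
a(s, B) = (-5 + 2*B)*(B + s) (a(s, B) = (B + s)*(B + ((5 + B) - 10)) = (B + s)*(B + (-5 + B)) = (B + s)*(-5 + 2*B) = (-5 + 2*B)*(B + s))
G(P) = 1/(571 - 31*P) (G(P) = 1/(168 + (-5*(-13) - 5*P + 2*(-13)² + 2*(-13)*P)) = 1/(168 + (65 - 5*P + 2*169 - 26*P)) = 1/(168 + (65 - 5*P + 338 - 26*P)) = 1/(168 + (403 - 31*P)) = 1/(571 - 31*P))
1/G(Y(31)) = 1/(-1/(-571 + 31*(-6 - 1*31))) = 1/(-1/(-571 + 31*(-6 - 31))) = 1/(-1/(-571 + 31*(-37))) = 1/(-1/(-571 - 1147)) = 1/(-1/(-1718)) = 1/(-1*(-1/1718)) = 1/(1/1718) = 1718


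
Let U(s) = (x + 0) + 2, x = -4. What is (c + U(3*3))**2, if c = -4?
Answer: 36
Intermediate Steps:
U(s) = -2 (U(s) = (-4 + 0) + 2 = -4 + 2 = -2)
(c + U(3*3))**2 = (-4 - 2)**2 = (-6)**2 = 36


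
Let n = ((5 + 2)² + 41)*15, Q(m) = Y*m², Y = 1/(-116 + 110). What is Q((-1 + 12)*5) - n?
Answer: -11125/6 ≈ -1854.2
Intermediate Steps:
Y = -⅙ (Y = 1/(-6) = -⅙ ≈ -0.16667)
Q(m) = -m²/6
n = 1350 (n = (7² + 41)*15 = (49 + 41)*15 = 90*15 = 1350)
Q((-1 + 12)*5) - n = -25*(-1 + 12)²/6 - 1*1350 = -(11*5)²/6 - 1350 = -⅙*55² - 1350 = -⅙*3025 - 1350 = -3025/6 - 1350 = -11125/6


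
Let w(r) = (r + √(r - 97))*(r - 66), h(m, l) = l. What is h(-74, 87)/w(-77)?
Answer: 609/79339 + 87*I*√174/872729 ≈ 0.0076759 + 0.001315*I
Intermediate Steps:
w(r) = (-66 + r)*(r + √(-97 + r)) (w(r) = (r + √(-97 + r))*(-66 + r) = (-66 + r)*(r + √(-97 + r)))
h(-74, 87)/w(-77) = 87/((-77)² - 66*(-77) - 66*√(-97 - 77) - 77*√(-97 - 77)) = 87/(5929 + 5082 - 66*I*√174 - 77*I*√174) = 87/(11011 - 143*I*√174)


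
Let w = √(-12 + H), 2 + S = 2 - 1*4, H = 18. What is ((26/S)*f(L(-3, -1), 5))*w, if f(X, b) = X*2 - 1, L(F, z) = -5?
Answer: 143*√6/2 ≈ 175.14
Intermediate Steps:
S = -4 (S = -2 + (2 - 1*4) = -2 + (2 - 4) = -2 - 2 = -4)
f(X, b) = -1 + 2*X (f(X, b) = 2*X - 1 = -1 + 2*X)
w = √6 (w = √(-12 + 18) = √6 ≈ 2.4495)
((26/S)*f(L(-3, -1), 5))*w = ((26/(-4))*(-1 + 2*(-5)))*√6 = ((26*(-¼))*(-1 - 10))*√6 = (-13/2*(-11))*√6 = 143*√6/2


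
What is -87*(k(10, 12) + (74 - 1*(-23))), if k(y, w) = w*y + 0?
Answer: -18879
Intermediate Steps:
k(y, w) = w*y
-87*(k(10, 12) + (74 - 1*(-23))) = -87*(12*10 + (74 - 1*(-23))) = -87*(120 + (74 + 23)) = -87*(120 + 97) = -87*217 = -18879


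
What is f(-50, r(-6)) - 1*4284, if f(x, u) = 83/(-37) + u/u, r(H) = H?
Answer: -158554/37 ≈ -4285.2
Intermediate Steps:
f(x, u) = -46/37 (f(x, u) = 83*(-1/37) + 1 = -83/37 + 1 = -46/37)
f(-50, r(-6)) - 1*4284 = -46/37 - 1*4284 = -46/37 - 4284 = -158554/37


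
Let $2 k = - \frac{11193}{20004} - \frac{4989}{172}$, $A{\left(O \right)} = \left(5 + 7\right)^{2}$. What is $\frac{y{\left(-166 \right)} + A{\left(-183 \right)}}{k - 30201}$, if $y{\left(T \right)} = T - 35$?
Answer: $\frac{4085817}{2165897518} \approx 0.0018864$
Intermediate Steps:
$A{\left(O \right)} = 144$ ($A{\left(O \right)} = 12^{2} = 144$)
$y{\left(T \right)} = -35 + T$
$k = - \frac{1059637}{71681}$ ($k = \frac{- \frac{11193}{20004} - \frac{4989}{172}}{2} = \frac{\left(-11193\right) \frac{1}{20004} - \frac{4989}{172}}{2} = \frac{- \frac{3731}{6668} - \frac{4989}{172}}{2} = \frac{1}{2} \left(- \frac{2119274}{71681}\right) = - \frac{1059637}{71681} \approx -14.783$)
$\frac{y{\left(-166 \right)} + A{\left(-183 \right)}}{k - 30201} = \frac{\left(-35 - 166\right) + 144}{- \frac{1059637}{71681} - 30201} = \frac{-201 + 144}{- \frac{2165897518}{71681}} = \left(-57\right) \left(- \frac{71681}{2165897518}\right) = \frac{4085817}{2165897518}$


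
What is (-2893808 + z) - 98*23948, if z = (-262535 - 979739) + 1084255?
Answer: -5398731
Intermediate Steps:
z = -158019 (z = -1242274 + 1084255 = -158019)
(-2893808 + z) - 98*23948 = (-2893808 - 158019) - 98*23948 = -3051827 - 2346904 = -5398731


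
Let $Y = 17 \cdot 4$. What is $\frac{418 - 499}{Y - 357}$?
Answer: $\frac{81}{289} \approx 0.28028$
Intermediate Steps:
$Y = 68$
$\frac{418 - 499}{Y - 357} = \frac{418 - 499}{68 - 357} = - \frac{81}{-289} = \left(-81\right) \left(- \frac{1}{289}\right) = \frac{81}{289}$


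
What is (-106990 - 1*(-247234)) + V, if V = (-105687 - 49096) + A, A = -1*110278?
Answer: -124817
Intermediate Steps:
A = -110278
V = -265061 (V = (-105687 - 49096) - 110278 = -154783 - 110278 = -265061)
(-106990 - 1*(-247234)) + V = (-106990 - 1*(-247234)) - 265061 = (-106990 + 247234) - 265061 = 140244 - 265061 = -124817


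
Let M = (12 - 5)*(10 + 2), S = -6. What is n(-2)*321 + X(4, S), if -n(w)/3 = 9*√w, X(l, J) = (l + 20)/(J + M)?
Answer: 4/13 - 8667*I*√2 ≈ 0.30769 - 12257.0*I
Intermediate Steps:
M = 84 (M = 7*12 = 84)
X(l, J) = (20 + l)/(84 + J) (X(l, J) = (l + 20)/(J + 84) = (20 + l)/(84 + J))
n(w) = -27*√w
n(-2)*321 + X(4, S) = -27*I*√2*321 + (20 + 4)/(84 - 6) = -27*I*√2*321 + 24/78 = -27*I*√2*321 + (1/78)*24 = -8667*I*√2 + 4/13 = 4/13 - 8667*I*√2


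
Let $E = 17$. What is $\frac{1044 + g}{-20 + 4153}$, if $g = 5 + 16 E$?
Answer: $\frac{1321}{4133} \approx 0.31962$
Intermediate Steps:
$g = 277$ ($g = 5 + 16 \cdot 17 = 5 + 272 = 277$)
$\frac{1044 + g}{-20 + 4153} = \frac{1044 + 277}{-20 + 4153} = \frac{1321}{4133}$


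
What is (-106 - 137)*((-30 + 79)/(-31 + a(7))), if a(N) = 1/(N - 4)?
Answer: 35721/92 ≈ 388.27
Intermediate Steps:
a(N) = 1/(-4 + N)
(-106 - 137)*((-30 + 79)/(-31 + a(7))) = (-106 - 137)*((-30 + 79)/(-31 + 1/(-4 + 7))) = -11907/(-31 + 1/3) = -11907/(-31 + ⅓) = -11907/(-92/3) = -11907*(-3)/92 = -243*(-147/92) = 35721/92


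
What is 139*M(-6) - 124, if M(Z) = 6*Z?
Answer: -5128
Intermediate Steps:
139*M(-6) - 124 = 139*(6*(-6)) - 124 = 139*(-36) - 124 = -5004 - 124 = -5128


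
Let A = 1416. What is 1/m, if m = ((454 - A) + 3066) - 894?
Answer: 1/1210 ≈ 0.00082645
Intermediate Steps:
m = 1210 (m = ((454 - 1*1416) + 3066) - 894 = ((454 - 1416) + 3066) - 894 = (-962 + 3066) - 894 = 2104 - 894 = 1210)
1/m = 1/1210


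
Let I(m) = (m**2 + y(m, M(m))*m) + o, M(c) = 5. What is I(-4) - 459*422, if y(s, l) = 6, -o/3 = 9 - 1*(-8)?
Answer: -193757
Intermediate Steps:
o = -51 (o = -3*(9 - 1*(-8)) = -3*(9 + 8) = -3*17 = -51)
I(m) = -51 + m**2 + 6*m (I(m) = (m**2 + 6*m) - 51 = -51 + m**2 + 6*m)
I(-4) - 459*422 = (-51 + (-4)**2 + 6*(-4)) - 459*422 = (-51 + 16 - 24) - 193698 = -59 - 193698 = -193757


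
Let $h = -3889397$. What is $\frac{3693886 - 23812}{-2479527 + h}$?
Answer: $- \frac{1835037}{3184462} \approx -0.57625$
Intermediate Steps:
$\frac{3693886 - 23812}{-2479527 + h} = \frac{3693886 - 23812}{-2479527 - 3889397} = \frac{3670074}{-6368924} = 3670074 \left(- \frac{1}{6368924}\right) = - \frac{1835037}{3184462}$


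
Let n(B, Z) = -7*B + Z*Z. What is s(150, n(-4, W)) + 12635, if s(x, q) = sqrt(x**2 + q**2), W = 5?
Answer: 12635 + sqrt(25309) ≈ 12794.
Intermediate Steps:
n(B, Z) = Z**2 - 7*B (n(B, Z) = -7*B + Z**2 = Z**2 - 7*B)
s(x, q) = sqrt(q**2 + x**2)
s(150, n(-4, W)) + 12635 = sqrt((5**2 - 7*(-4))**2 + 150**2) + 12635 = sqrt((25 + 28)**2 + 22500) + 12635 = sqrt(53**2 + 22500) + 12635 = sqrt(2809 + 22500) + 12635 = sqrt(25309) + 12635 = 12635 + sqrt(25309)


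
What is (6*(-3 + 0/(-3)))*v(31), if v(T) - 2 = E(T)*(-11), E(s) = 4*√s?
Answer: -36 + 792*√31 ≈ 4373.7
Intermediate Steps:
v(T) = 2 - 44*√T (v(T) = 2 + (4*√T)*(-11) = 2 - 44*√T)
(6*(-3 + 0/(-3)))*v(31) = (6*(-3 + 0/(-3)))*(2 - 44*√31) = (6*(-3 + 0*(-⅓)))*(2 - 44*√31) = (6*(-3 + 0))*(2 - 44*√31) = (6*(-3))*(2 - 44*√31) = -18*(2 - 44*√31) = -36 + 792*√31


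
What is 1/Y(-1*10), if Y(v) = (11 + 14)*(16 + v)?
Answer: 1/150 ≈ 0.0066667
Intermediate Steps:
Y(v) = 400 + 25*v (Y(v) = 25*(16 + v) = 400 + 25*v)
1/Y(-1*10) = 1/(400 + 25*(-1*10)) = 1/(400 + 25*(-10)) = 1/(400 - 250) = 1/150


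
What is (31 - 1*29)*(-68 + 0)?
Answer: -136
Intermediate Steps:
(31 - 1*29)*(-68 + 0) = (31 - 29)*(-68) = 2*(-68) = -136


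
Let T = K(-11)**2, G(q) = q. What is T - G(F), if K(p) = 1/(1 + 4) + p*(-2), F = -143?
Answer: 15896/25 ≈ 635.84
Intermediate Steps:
K(p) = 1/5 - 2*p
T = 12321/25 (T = (1/5 - 2*(-11))**2 = (1/5 + 22)**2 = (111/5)**2 = 12321/25 ≈ 492.84)
T - G(F) = 12321/25 - 1*(-143) = 12321/25 + 143 = 15896/25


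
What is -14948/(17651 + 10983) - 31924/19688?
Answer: -6567435/3063838 ≈ -2.1435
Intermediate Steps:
-14948/(17651 + 10983) - 31924/19688 = -14948/28634 - 31924*1/19688 = -14948*1/28634 - 347/214 = -7474/14317 - 347/214 = -6567435/3063838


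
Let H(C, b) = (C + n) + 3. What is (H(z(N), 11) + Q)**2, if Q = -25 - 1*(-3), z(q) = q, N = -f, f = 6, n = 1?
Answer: 576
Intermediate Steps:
N = -6 (N = -1*6 = -6)
Q = -22 (Q = -25 + 3 = -22)
H(C, b) = 4 + C (H(C, b) = (C + 1) + 3 = (1 + C) + 3 = 4 + C)
(H(z(N), 11) + Q)**2 = ((4 - 6) - 22)**2 = (-2 - 22)**2 = (-24)**2 = 576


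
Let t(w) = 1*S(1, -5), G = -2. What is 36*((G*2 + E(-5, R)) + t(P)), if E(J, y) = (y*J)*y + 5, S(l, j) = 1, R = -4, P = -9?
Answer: -2808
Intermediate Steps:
t(w) = 1 (t(w) = 1*1 = 1)
E(J, y) = 5 + J*y**2 (E(J, y) = (J*y)*y + 5 = J*y**2 + 5 = 5 + J*y**2)
36*((G*2 + E(-5, R)) + t(P)) = 36*((-2*2 + (5 - 5*(-4)**2)) + 1) = 36*((-4 + (5 - 5*16)) + 1) = 36*((-4 + (5 - 80)) + 1) = 36*((-4 - 75) + 1) = 36*(-79 + 1) = 36*(-78) = -2808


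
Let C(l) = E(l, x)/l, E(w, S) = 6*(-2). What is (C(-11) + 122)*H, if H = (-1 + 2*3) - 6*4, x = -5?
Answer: -25726/11 ≈ -2338.7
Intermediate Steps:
E(w, S) = -12
C(l) = -12/l
H = -19 (H = (-1 + 6) - 24 = 5 - 24 = -19)
(C(-11) + 122)*H = (-12/(-11) + 122)*(-19) = (-12*(-1/11) + 122)*(-19) = (12/11 + 122)*(-19) = (1354/11)*(-19) = -25726/11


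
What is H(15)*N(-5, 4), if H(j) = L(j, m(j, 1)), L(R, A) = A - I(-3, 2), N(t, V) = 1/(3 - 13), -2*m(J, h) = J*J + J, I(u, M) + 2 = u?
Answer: 23/2 ≈ 11.500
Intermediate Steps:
I(u, M) = -2 + u
m(J, h) = -J/2 - J²/2 (m(J, h) = -(J*J + J)/2 = -(J² + J)/2 = -(J + J²)/2 = -J/2 - J²/2)
N(t, V) = -⅒ (N(t, V) = 1/(-10) = -⅒)
L(R, A) = 5 + A (L(R, A) = A - (-2 - 3) = A - 1*(-5) = A + 5 = 5 + A)
H(j) = 5 - j*(1 + j)/2
H(15)*N(-5, 4) = (5 - ½*15*(1 + 15))*(-⅒) = (5 - ½*15*16)*(-⅒) = (5 - 120)*(-⅒) = -115*(-⅒) = 23/2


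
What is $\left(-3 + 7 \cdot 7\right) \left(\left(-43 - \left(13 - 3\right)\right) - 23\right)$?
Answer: $-3496$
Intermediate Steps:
$\left(-3 + 7 \cdot 7\right) \left(\left(-43 - \left(13 - 3\right)\right) - 23\right) = \left(-3 + 49\right) \left(\left(-43 - \left(13 - 3\right)\right) - 23\right) = 46 \left(\left(-43 - 10\right) - 23\right) = 46 \left(-53 - 23\right) = 46 \left(-76\right) = -3496$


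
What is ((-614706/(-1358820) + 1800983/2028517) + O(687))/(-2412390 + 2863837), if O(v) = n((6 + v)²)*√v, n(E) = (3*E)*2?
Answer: 615692215177/207393959506000530 + 2881494*√687/451447 ≈ 167.30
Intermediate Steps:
n(E) = 6*E
O(v) = 6*√v*(6 + v)² (O(v) = (6*(6 + v)²)*√v = 6*√v*(6 + v)²)
((-614706/(-1358820) + 1800983/2028517) + O(687))/(-2412390 + 2863837) = ((-614706/(-1358820) + 1800983/2028517) + 6*√687*(6 + 687)²)/(-2412390 + 2863837) = ((-614706*(-1/1358820) + 1800983*(1/2028517)) + 6*√687*693²)/451447 = ((102451/226470 + 1800983/2028517) + 6*√687*480249)*(1/451447) = (615692215177/459398244990 + 2881494*√687)*(1/451447) = 615692215177/207393959506000530 + 2881494*√687/451447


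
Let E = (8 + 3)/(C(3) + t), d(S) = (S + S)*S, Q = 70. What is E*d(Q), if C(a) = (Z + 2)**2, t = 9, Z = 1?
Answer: 53900/9 ≈ 5988.9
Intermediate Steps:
d(S) = 2*S**2 (d(S) = (2*S)*S = 2*S**2)
C(a) = 9 (C(a) = (1 + 2)**2 = 3**2 = 9)
E = 11/18 (E = (8 + 3)/(9 + 9) = 11/18 ≈ 0.61111)
E*d(Q) = 11*(2*70**2)/18 = 11*(2*4900)/18 = (11/18)*9800 = 53900/9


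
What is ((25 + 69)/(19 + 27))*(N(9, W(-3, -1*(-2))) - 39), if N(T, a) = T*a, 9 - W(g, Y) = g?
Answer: 141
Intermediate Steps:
W(g, Y) = 9 - g
((25 + 69)/(19 + 27))*(N(9, W(-3, -1*(-2))) - 39) = ((25 + 69)/(19 + 27))*(9*(9 - 1*(-3)) - 39) = (94/46)*(9*(9 + 3) - 39) = (94*(1/46))*(9*12 - 39) = 47*(108 - 39)/23 = (47/23)*69 = 141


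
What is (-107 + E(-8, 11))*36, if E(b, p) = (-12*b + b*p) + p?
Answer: -3168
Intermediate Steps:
E(b, p) = p - 12*b + b*p
(-107 + E(-8, 11))*36 = (-107 + (11 - 12*(-8) - 8*11))*36 = (-107 + (11 + 96 - 88))*36 = (-107 + 19)*36 = -88*36 = -3168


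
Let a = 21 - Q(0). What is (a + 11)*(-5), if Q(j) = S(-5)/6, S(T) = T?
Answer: -985/6 ≈ -164.17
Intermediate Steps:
Q(j) = -5/6
a = 131/6 (a = 21 - 1*(-5/6) = 21 + 5/6 = 131/6 ≈ 21.833)
(a + 11)*(-5) = (131/6 + 11)*(-5) = (197/6)*(-5) = -985/6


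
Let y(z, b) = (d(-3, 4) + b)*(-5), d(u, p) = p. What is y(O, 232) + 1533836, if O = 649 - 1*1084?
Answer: 1532656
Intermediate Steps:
O = -435 (O = 649 - 1084 = -435)
y(z, b) = -20 - 5*b (y(z, b) = (4 + b)*(-5) = -20 - 5*b)
y(O, 232) + 1533836 = (-20 - 5*232) + 1533836 = (-20 - 1160) + 1533836 = -1180 + 1533836 = 1532656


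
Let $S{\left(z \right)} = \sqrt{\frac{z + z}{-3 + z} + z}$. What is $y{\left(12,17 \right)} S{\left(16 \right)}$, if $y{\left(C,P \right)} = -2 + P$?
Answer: $\frac{60 \sqrt{195}}{13} \approx 64.45$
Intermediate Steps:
$S{\left(z \right)} = \sqrt{z + \frac{2 z}{-3 + z}}$ ($S{\left(z \right)} = \sqrt{\frac{2 z}{-3 + z} + z} = \sqrt{z + \frac{2 z}{-3 + z}}$)
$y{\left(12,17 \right)} S{\left(16 \right)} = \left(-2 + 17\right) \sqrt{\frac{16 \left(-1 + 16\right)}{-3 + 16}} = 15 \sqrt{16 \cdot \frac{1}{13} \cdot 15} = 15 \sqrt{\frac{240}{13}} = 15 \frac{4 \sqrt{195}}{13} = \frac{60 \sqrt{195}}{13}$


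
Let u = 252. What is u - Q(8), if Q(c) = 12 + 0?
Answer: 240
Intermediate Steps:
Q(c) = 12
u - Q(8) = 252 - 1*12 = 252 - 12 = 240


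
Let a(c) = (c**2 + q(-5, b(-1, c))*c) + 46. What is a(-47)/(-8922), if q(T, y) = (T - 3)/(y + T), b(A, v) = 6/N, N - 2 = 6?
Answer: -12277/50558 ≈ -0.24283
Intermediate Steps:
N = 8 (N = 2 + 6 = 8)
b(A, v) = 3/4 (b(A, v) = 6/8 = 6*(1/8) = 3/4)
q(T, y) = (-3 + T)/(T + y)
a(c) = 46 + c**2 + 32*c/17 (a(c) = (c**2 + ((-3 - 5)/(-5 + 3/4))*c) + 46 = (c**2 + (-8/(-17/4))*c) + 46 = (c**2 + (-4/17*(-8))*c) + 46 = (c**2 + 32*c/17) + 46 = 46 + c**2 + 32*c/17)
a(-47)/(-8922) = (46 + (-47)**2 + (32/17)*(-47))/(-8922) = (46 + 2209 - 1504/17)*(-1/8922) = (36831/17)*(-1/8922) = -12277/50558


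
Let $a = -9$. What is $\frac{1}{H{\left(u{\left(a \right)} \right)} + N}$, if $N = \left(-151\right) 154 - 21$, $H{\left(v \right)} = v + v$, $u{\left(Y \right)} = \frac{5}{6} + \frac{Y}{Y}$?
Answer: $- \frac{3}{69814} \approx -4.2971 \cdot 10^{-5}$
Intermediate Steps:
$u{\left(Y \right)} = \frac{11}{6}$ ($u{\left(Y \right)} = 5 \cdot \frac{1}{6} + 1 = \frac{5}{6} + 1 = \frac{11}{6}$)
$H{\left(v \right)} = 2 v$
$N = -23275$ ($N = -23254 - 21 = -23275$)
$\frac{1}{H{\left(u{\left(a \right)} \right)} + N} = \frac{1}{2 \cdot \frac{11}{6} - 23275} = \frac{1}{\frac{11}{3} - 23275} = \frac{1}{- \frac{69814}{3}} = - \frac{3}{69814}$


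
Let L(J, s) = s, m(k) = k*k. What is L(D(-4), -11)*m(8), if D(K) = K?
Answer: -704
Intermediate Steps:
m(k) = k**2
L(D(-4), -11)*m(8) = -11*8**2 = -11*64 = -704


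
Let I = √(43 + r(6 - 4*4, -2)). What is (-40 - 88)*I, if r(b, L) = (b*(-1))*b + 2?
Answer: -128*I*√55 ≈ -949.27*I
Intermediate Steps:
r(b, L) = 2 - b² (r(b, L) = (-b)*b + 2 = -b² + 2 = 2 - b²)
I = I*√55 (I = √(43 + (2 - (6 - 4*4)²)) = √(43 + (2 - (6 - 16)²)) = √(43 + (2 - 1*(-10)²)) = √(43 + (2 - 1*100)) = √(43 + (2 - 100)) = √(43 - 98) = √(-55) = I*√55 ≈ 7.4162*I)
(-40 - 88)*I = (-40 - 88)*(I*√55) = -128*I*√55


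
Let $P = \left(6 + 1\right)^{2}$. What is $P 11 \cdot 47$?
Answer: $25333$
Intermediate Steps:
$P = 49$ ($P = 7^{2} = 49$)
$P 11 \cdot 47 = 49 \cdot 11 \cdot 47 = 539 \cdot 47 = 25333$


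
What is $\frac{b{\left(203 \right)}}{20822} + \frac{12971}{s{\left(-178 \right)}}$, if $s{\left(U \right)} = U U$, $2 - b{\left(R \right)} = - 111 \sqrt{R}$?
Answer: $\frac{135072765}{329862124} + \frac{111 \sqrt{203}}{20822} \approx 0.48544$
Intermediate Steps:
$b{\left(R \right)} = 2 + 111 \sqrt{R}$ ($b{\left(R \right)} = 2 - - 111 \sqrt{R} = 2 + 111 \sqrt{R}$)
$s{\left(U \right)} = U^{2}$
$\frac{b{\left(203 \right)}}{20822} + \frac{12971}{s{\left(-178 \right)}} = \frac{2 + 111 \sqrt{203}}{20822} + \frac{12971}{\left(-178\right)^{2}} = \left(2 + 111 \sqrt{203}\right) \frac{1}{20822} + \frac{12971}{31684} = \left(\frac{1}{10411} + \frac{111 \sqrt{203}}{20822}\right) + 12971 \cdot \frac{1}{31684} = \left(\frac{1}{10411} + \frac{111 \sqrt{203}}{20822}\right) + \frac{12971}{31684} = \frac{135072765}{329862124} + \frac{111 \sqrt{203}}{20822}$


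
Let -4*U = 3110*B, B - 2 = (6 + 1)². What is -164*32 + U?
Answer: -89801/2 ≈ -44901.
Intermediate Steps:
B = 51 (B = 2 + (6 + 1)² = 2 + 7² = 2 + 49 = 51)
U = -79305/2 (U = -1555*51/2 = -¼*158610 = -79305/2 ≈ -39653.)
-164*32 + U = -164*32 - 79305/2 = -5248 - 79305/2 = -89801/2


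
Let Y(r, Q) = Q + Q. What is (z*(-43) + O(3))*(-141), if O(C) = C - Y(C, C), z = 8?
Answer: 48927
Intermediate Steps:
Y(r, Q) = 2*Q
O(C) = -C (O(C) = C - 2*C = -C)
(z*(-43) + O(3))*(-141) = (8*(-43) - 1*3)*(-141) = (-344 - 3)*(-141) = -347*(-141) = 48927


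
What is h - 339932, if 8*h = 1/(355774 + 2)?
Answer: -967517177855/2846208 ≈ -3.3993e+5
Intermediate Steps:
h = 1/2846208 (h = 1/(8*(355774 + 2)) = (⅛)/355776 = (⅛)*(1/355776) = 1/2846208 ≈ 3.5134e-7)
h - 339932 = 1/2846208 - 339932 = -967517177855/2846208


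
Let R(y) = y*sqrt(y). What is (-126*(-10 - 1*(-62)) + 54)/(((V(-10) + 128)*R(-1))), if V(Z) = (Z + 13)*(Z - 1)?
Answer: -342*I/5 ≈ -68.4*I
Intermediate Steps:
V(Z) = (-1 + Z)*(13 + Z) (V(Z) = (13 + Z)*(-1 + Z) = (-1 + Z)*(13 + Z))
R(y) = y**(3/2)
(-126*(-10 - 1*(-62)) + 54)/(((V(-10) + 128)*R(-1))) = (-126*(-10 - 1*(-62)) + 54)/((((-13 + (-10)**2 + 12*(-10)) + 128)*(-1)**(3/2))) = (-126*(-10 + 62) + 54)/((((-13 + 100 - 120) + 128)*(-I))) = (-126*52 + 54)/(((-33 + 128)*(-I))) = (-6552 + 54)/((95*(-I))) = -6498*I/95 = -342*I/5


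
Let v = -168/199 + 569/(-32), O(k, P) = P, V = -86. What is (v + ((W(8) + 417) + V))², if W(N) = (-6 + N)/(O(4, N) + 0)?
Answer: 3963256768849/40551424 ≈ 97734.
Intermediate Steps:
v = -118607/6368 (v = -168*1/199 + 569*(-1/32) = -168/199 - 569/32 = -118607/6368 ≈ -18.625)
W(N) = (-6 + N)/N (W(N) = (-6 + N)/(N + 0) = (-6 + N)/N)
(v + ((W(8) + 417) + V))² = (-118607/6368 + (((-6 + 8)/8 + 417) - 86))² = (-118607/6368 + (((⅛)*2 + 417) - 86))² = (-118607/6368 + ((¼ + 417) - 86))² = (-118607/6368 + (1669/4 - 86))² = (-118607/6368 + 1325/4)² = (1990793/6368)² = 3963256768849/40551424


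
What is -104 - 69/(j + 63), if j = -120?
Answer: -1953/19 ≈ -102.79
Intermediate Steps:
-104 - 69/(j + 63) = -104 - 69/(-120 + 63) = -104 - 69/(-57) = -104 - 1/57*(-69) = -104 + 23/19 = -1953/19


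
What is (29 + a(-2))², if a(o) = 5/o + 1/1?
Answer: 3025/4 ≈ 756.25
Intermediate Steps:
a(o) = 1 + 5/o (a(o) = 5/o + 1*1 = 5/o + 1 = 1 + 5/o)
(29 + a(-2))² = (29 + (5 - 2)/(-2))² = (29 - ½*3)² = (29 - 3/2)² = (55/2)² = 3025/4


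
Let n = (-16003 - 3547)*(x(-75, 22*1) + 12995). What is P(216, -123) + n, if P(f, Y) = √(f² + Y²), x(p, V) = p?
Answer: -252586000 + 3*√6865 ≈ -2.5259e+8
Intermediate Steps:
P(f, Y) = √(Y² + f²)
n = -252586000 (n = (-16003 - 3547)*(-75 + 12995) = -19550*12920 = -252586000)
P(216, -123) + n = √((-123)² + 216²) - 252586000 = √(15129 + 46656) - 252586000 = √61785 - 252586000 = 3*√6865 - 252586000 = -252586000 + 3*√6865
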